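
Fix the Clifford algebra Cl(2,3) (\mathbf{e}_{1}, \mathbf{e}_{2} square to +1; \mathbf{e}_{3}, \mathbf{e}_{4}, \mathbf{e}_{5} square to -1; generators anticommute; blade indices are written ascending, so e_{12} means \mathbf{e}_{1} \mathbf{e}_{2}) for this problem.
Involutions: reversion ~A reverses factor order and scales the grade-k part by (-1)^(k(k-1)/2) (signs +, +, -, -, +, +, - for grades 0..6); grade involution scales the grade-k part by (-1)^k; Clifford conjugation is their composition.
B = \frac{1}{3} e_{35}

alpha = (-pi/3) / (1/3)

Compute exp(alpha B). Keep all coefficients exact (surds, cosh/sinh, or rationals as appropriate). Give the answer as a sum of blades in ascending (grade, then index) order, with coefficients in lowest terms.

B^2 = (\frac{1}{3})^2*(e_{35})^2 = \frac{1}{9}*(-1) = -\frac{1}{9} (a basis 2-blade squares to minus the product of its generators' squares).
B^2 = -\frac{1}{9} — the negative square puts this in the circular regime; l = \frac{1}{3}, alpha*l = - \frac{\pi}{3}, so exp(alpha B) = cos(- \frac{\pi}{3}) + (sin(- \frac{\pi}{3})/(\frac{1}{3}))*B = \frac{1}{2} + (- \frac{3 \sqrt{3}}{2})*B.
Answer: \frac{1}{2} - \frac{\sqrt{3}}{2} e_{35}


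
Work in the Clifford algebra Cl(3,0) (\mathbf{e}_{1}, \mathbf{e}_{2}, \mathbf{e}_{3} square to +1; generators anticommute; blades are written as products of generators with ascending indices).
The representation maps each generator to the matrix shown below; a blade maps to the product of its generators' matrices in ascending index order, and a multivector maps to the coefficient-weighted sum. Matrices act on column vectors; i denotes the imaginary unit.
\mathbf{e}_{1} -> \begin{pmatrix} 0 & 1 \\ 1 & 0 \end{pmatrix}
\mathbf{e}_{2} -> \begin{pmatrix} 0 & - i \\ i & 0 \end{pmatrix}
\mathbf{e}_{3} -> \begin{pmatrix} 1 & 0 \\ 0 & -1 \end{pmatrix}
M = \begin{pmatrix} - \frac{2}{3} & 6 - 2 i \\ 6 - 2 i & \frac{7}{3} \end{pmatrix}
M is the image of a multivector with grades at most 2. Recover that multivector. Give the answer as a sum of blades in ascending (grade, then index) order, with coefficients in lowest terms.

Method: 1, rho(e_{1}), rho(e_{2}), rho(e_{3}) form a trace-orthogonal basis of the 2x2 complex matrices (tr(X Y) = 2 if X = Y, else 0), so M = m0*1 + m1*rho(e_{1}) + m2*rho(e_{2}) + m3*rho(e_{3}) with m0 = tr(M)/2 = \frac{5}{6}, m1 = tr(M rho(e_{1}))/2 = 6 - 2 i, m2 = tr(M rho(e_{2}))/2 = 0, m3 = tr(M rho(e_{3}))/2 = - \frac{3}{2}.
Multiplying table entries, the bivector images are rho(e_{1} e_{2}) = i*rho(e_{3}), rho(e_{1} e_{3}) = -i*rho(e_{2}), rho(e_{2} e_{3}) = i*rho(e_{1}); with real blade coefficients the real parts of m0..m3 are the coefficients of 1, e_{1}, e_{2}, e_{3} and the imaginary parts give the bivectors (e_{2} e_{3}: Im m1, e_{1} e_{3}: -Im m2, e_{1} e_{2}: Im m3).
Answer: \frac{5}{6} + 6 e_{1} - \frac{3}{2} e_{3} - 2 e_{2} e_{3}


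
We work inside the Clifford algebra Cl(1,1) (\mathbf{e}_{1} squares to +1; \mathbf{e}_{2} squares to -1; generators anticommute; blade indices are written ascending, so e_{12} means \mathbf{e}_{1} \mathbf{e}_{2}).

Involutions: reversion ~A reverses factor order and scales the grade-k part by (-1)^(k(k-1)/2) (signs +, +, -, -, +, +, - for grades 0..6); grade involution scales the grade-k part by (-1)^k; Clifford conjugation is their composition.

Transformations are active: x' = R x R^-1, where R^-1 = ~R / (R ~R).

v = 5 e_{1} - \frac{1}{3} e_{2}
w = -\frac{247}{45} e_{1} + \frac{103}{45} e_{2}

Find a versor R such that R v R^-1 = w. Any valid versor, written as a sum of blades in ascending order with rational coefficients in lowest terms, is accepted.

Reasoning: v^2 = w^2 = \frac{224}{9} since conjugation preserves the quadratic form; R = v + w = -\frac{22}{45} e_{1} + \frac{88}{45} e_{2} is then valid when invertible, keeping its own part and reversing (v - w)/2.
Answer: -\frac{22}{45} e_{1} + \frac{88}{45} e_{2}


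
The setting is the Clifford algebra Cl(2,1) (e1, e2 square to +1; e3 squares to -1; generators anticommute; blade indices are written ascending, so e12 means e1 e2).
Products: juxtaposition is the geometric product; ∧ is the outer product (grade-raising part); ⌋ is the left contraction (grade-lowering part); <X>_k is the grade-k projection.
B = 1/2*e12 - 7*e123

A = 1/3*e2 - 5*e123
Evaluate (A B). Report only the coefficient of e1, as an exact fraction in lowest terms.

step 1: 35 - 1/6*e1 + 5/2*e3 + 7/3*e13
Answer: -1/6


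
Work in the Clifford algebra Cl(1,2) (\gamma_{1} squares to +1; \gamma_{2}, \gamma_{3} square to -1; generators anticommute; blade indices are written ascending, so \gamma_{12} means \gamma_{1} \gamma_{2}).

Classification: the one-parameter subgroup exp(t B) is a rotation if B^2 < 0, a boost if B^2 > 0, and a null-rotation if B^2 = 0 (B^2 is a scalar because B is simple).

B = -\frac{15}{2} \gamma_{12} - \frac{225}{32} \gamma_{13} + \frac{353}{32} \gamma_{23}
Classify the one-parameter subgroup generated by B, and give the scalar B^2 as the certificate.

B^2 term by term: the squares give (-\frac{15}{2})^2*(\gamma_{12})^2 + (-\frac{225}{32})^2*(\gamma_{13})^2 + (\frac{353}{32})^2*(\gamma_{23})^2 = \frac{225}{4}*(+1) + \frac{50625}{1024}*(+1) + \frac{124609}{1024}*(-1) = -16 (each basis 2-blade squares to minus the product of its generators' squares); cross terms between blades sharing an index anticommute and cancel. So B^2 = -16.
Answer: rotation, certificate B^2 = -16. No conjugation can change B^2 = -16; the sign gives the class.


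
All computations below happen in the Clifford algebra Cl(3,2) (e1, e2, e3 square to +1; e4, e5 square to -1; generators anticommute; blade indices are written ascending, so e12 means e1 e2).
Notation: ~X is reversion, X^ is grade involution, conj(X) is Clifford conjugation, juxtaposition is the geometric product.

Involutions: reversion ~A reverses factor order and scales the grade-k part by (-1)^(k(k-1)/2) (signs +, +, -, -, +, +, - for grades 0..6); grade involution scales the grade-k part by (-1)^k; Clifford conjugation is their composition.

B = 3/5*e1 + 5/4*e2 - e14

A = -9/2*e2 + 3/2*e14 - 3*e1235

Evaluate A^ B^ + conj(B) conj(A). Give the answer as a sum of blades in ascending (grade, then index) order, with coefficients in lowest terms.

first term: -57/8 + 9/10*e4 + 27/10*e12 + 51/8*e124 + 15/4*e135 - 9/5*e235 + 3*e2345
second term: -57/8 + 9/10*e4 - 27/10*e12 - 51/8*e124 - 15/4*e135 + 9/5*e235 + 3*e2345
Answer: -57/4 + 9/5*e4 + 6*e2345


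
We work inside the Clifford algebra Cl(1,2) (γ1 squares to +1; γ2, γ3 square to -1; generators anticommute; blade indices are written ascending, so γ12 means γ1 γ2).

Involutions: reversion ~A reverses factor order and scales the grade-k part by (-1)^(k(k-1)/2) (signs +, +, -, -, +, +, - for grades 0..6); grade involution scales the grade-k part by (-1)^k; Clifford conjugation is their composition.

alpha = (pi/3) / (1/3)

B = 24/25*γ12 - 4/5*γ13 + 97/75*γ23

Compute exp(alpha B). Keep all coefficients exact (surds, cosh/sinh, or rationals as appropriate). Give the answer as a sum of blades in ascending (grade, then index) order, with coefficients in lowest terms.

B^2 term by term: the squares give (24/25)^2*(γ12)^2 + (-4/5)^2*(γ13)^2 + (97/75)^2*(γ23)^2 = 576/625*(+1) + 16/25*(+1) + 9409/5625*(-1) = -1/9 (each basis 2-blade squares to minus the product of its generators' squares); cross terms between blades sharing an index anticommute and cancel. So B^2 = -1/9.
B^2 = -1/9 — the series telescopes trigonometrically here: l = 1/3, alpha*l = pi/3, so exp(alpha B) = cos(pi/3) + (sin(pi/3)/(1/3))*B = 1/2 + (3*sqrt(3)/2)*B.
Answer: 1/2 + 36*sqrt(3)/25*γ12 - 6*sqrt(3)/5*γ13 + 97*sqrt(3)/50*γ23


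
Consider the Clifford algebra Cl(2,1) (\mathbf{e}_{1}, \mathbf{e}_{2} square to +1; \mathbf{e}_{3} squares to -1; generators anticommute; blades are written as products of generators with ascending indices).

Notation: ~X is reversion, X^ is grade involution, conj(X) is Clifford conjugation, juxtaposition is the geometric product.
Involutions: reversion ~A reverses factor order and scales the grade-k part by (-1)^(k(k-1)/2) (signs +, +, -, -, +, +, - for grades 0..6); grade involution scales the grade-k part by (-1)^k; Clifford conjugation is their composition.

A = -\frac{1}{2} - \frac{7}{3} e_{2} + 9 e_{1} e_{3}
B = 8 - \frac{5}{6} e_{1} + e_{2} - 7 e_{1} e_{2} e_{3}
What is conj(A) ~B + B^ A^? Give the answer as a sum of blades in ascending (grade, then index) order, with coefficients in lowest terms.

first term: -\frac{5}{3} + \frac{5}{12} e_{1} + \frac{487}{6} e_{2} - \frac{15}{2} e_{3} + \frac{35}{18} e_{1} e_{2} - \frac{265}{3} e_{1} e_{3} + \frac{11}{2} e_{1} e_{2} e_{3}
second term: -\frac{19}{3} - \frac{5}{12} e_{1} - \frac{263}{6} e_{2} + \frac{15}{2} e_{3} + \frac{35}{18} e_{1} e_{2} + \frac{167}{3} e_{1} e_{3} + \frac{11}{2} e_{1} e_{2} e_{3}
Answer: -8 + \frac{112}{3} e_{2} + \frac{35}{9} e_{1} e_{2} - \frac{98}{3} e_{1} e_{3} + 11 e_{1} e_{2} e_{3}


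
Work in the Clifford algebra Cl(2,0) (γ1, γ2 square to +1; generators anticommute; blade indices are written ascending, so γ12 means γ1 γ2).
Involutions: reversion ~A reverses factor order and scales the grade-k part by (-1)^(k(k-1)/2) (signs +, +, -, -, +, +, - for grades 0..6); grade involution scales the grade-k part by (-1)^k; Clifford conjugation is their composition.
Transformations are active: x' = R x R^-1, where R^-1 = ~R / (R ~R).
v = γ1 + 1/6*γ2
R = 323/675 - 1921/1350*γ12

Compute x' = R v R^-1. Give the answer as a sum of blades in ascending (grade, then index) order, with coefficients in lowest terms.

~R = 323/675 + 1921/1350*γ12, and R ~R = 4107557/1822500, so R^-1 = ~R / (4107557/1822500).
R v = 391/1620*γ1 + 3043/2025*γ2
Answer: -38269/42639*γ1 + 13401/28426*γ2


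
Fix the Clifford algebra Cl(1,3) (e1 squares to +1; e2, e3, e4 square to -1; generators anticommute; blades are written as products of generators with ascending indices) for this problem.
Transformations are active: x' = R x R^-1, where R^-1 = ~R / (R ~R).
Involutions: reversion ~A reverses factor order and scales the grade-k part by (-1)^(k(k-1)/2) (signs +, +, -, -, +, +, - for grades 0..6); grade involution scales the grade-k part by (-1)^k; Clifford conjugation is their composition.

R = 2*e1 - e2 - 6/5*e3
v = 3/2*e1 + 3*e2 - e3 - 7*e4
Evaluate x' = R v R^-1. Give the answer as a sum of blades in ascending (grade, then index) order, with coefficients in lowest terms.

~R = 2*e1 - e2 - 6/5*e3, and R ~R = 39/25, so R^-1 = ~R / (39/25).
R v = 24/5 + 15/2*e1 e2 - 1/5*e1 e3 - 14*e1 e4 + 23/5*e2 e3 + 7*e2 e4 + 42/5*e3 e4
Answer: 281/26*e1 - 119/13*e2 - 83/13*e3 + 7*e4


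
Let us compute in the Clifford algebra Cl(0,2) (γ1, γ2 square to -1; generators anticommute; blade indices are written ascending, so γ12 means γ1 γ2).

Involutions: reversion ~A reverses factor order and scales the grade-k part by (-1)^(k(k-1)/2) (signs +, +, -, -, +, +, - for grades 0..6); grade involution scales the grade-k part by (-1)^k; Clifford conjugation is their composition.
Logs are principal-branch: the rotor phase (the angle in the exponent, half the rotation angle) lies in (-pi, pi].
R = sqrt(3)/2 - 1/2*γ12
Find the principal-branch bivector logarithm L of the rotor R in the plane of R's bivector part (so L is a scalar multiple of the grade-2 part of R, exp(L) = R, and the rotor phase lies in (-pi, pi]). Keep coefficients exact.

The scalar part of R is sqrt(3)/2, so the principal-branch rotor phase is pinned; divide the bivector part by its sine to get the unit plane — L is the phase times that plane.
Concretely: cos(phase) = sqrt(3)/2 gives phase = ±pi/6, and since phase/sin(phase) is even the sign is immaterial: L = (phase/sin(phase)) * <R>_2 = (pi/3) * <R>_2.
Answer: -pi/6*γ12


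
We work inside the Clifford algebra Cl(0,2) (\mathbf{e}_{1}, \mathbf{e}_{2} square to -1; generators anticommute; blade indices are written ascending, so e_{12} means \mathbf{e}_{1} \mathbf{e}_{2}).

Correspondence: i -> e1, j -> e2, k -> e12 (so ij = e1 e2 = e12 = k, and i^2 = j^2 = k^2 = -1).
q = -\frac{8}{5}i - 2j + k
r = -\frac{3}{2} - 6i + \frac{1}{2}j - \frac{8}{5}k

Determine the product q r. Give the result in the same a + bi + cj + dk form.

In blades: q = -\frac{8}{5} e_{1} - 2 e_{2} + e_{12}, r = -\frac{3}{2} - 6 e_{1} + \frac{1}{2} e_{2} - \frac{8}{5} e_{12}.
Distribute q over r term by term (generator squares from the signature, products reordered to ascending indices): (-\frac{8}{5} e_{1})*r = -\frac{48}{5} + \frac{12}{5} e_{1} - \frac{64}{25} e_{2} - \frac{4}{5} e_{12}; (-2 e_{2})*r = 1 + \frac{16}{5} e_{1} + 3 e_{2} - 12 e_{12}; (e_{12})*r = \frac{8}{5} - \frac{1}{2} e_{1} - 6 e_{2} - \frac{3}{2} e_{12}.
Sum: -7 + \frac{51}{10} e_{1} - \frac{139}{25} e_{2} - \frac{143}{10} e_{12}; translating back through the correspondence:
Answer: -7 + \frac{51}{10}i - \frac{139}{25}j - \frac{143}{10}k


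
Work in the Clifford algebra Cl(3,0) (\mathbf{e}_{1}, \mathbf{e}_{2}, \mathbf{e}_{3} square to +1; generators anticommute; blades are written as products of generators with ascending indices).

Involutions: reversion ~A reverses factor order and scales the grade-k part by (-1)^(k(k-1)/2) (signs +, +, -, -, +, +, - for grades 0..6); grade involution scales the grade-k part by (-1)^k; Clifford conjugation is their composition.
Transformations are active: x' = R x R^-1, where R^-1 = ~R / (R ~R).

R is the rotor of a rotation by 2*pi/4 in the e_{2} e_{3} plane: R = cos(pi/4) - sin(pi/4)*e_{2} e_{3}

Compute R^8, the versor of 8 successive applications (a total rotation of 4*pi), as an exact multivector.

Rotor phase runs at HALF the rotation angle; powers of one rotor simply add phase, so after 8 steps in e_{2} e_{3} the phase is 8*pi/4 = 2 \pi and R^8 = cos(2 \pi) - sin(2 \pi)*e_{2} e_{3}.
cos(2 \pi) = 1 and sin(2 \pi) = 0, so R^8 = 1. The total rotation 4*pi is 2 full turns, so every vector returns to itself, yet the rotor is +1, back on the identity sheet (an even number of 2*pi turns).
Answer: 1


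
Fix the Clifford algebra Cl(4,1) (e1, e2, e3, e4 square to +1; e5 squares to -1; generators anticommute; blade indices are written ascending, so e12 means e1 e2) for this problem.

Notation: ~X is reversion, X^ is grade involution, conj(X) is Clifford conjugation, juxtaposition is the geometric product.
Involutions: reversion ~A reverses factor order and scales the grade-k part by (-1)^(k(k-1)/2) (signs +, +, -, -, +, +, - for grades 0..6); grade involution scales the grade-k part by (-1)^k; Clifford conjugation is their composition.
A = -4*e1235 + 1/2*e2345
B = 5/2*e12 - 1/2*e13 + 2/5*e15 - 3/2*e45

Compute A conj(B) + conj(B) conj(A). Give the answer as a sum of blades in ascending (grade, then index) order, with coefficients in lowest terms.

first term: 47/20*e23 - 2*e25 - 10*e35 - 29/5*e1234 + 1/4*e1245 + 5/4*e1345
second term: 47/20*e23 - 2*e25 - 10*e35 + 29/5*e1234 - 1/4*e1245 - 5/4*e1345
Answer: 47/10*e23 - 4*e25 - 20*e35


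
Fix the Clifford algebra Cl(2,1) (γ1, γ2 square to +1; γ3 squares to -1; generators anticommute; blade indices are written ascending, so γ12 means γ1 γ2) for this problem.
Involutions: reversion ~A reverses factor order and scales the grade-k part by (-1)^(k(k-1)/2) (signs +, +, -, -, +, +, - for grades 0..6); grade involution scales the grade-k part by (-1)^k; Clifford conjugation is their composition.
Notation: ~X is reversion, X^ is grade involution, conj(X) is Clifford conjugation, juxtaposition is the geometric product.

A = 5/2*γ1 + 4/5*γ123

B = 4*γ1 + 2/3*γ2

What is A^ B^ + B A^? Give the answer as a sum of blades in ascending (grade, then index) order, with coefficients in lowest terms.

first term: 10 + 5/3*γ12 - 8/15*γ13 + 16/5*γ23
second term: -10 + 5/3*γ12 + 8/15*γ13 - 16/5*γ23
Answer: 10/3*γ12


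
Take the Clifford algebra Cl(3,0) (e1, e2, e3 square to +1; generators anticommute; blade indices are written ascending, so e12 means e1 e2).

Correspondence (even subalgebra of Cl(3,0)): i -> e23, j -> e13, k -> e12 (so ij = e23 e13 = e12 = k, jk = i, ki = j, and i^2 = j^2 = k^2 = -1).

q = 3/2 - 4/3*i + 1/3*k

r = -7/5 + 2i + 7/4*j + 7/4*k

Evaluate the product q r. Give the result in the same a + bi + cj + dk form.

In blades: q = 3/2 + 1/3*e12 - 4/3*e23, r = -7/5 + 7/4*e12 + 7/4*e13 + 2*e23.
Distribute q over r term by term (generator squares from the signature, products reordered to ascending indices): (3/2)*r = -21/10 + 21/8*e12 + 21/8*e13 + 3*e23; (1/3*e12)*r = -7/12 - 7/15*e12 + 2/3*e13 - 7/12*e23; (-4/3*e23)*r = 8/3 - 7/3*e12 + 7/3*e13 + 28/15*e23.
Sum: -1/60 - 7/40*e12 + 45/8*e13 + 257/60*e23; translating back through the correspondence:
Answer: -1/60 + 257/60*i + 45/8*j - 7/40*k


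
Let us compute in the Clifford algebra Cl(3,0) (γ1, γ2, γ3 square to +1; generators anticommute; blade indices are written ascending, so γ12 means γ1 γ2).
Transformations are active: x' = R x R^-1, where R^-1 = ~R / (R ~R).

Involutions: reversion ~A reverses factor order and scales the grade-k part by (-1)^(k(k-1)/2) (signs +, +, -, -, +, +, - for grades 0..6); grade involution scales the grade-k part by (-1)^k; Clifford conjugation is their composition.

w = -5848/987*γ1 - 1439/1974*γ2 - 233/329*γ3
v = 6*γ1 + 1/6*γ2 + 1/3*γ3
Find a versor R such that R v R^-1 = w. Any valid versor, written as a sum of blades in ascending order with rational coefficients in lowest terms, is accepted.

R = v + w = 74/987*γ1 - 185/329*γ2 - 370/987*γ3 works: the equal norms (1301/36) guarantee its sandwich swaps v into w.
Answer: 74/987*γ1 - 185/329*γ2 - 370/987*γ3


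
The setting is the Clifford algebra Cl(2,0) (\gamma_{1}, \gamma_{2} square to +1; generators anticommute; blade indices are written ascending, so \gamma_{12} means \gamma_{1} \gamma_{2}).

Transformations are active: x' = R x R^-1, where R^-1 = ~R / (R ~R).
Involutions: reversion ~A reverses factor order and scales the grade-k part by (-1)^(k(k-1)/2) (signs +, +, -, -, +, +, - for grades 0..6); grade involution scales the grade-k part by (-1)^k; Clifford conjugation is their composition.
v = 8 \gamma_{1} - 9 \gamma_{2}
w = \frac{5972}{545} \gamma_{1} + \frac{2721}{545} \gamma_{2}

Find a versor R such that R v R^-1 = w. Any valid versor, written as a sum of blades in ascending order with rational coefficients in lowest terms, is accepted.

A norm check does it: q(v) = q(w) = 145, hence R = v + w = \frac{10332}{545} \gamma_{1} - \frac{2184}{545} \gamma_{2} realises the map — parallel part kept, (v - w)/2 negated, v carried to w.
Answer: \frac{10332}{545} \gamma_{1} - \frac{2184}{545} \gamma_{2}


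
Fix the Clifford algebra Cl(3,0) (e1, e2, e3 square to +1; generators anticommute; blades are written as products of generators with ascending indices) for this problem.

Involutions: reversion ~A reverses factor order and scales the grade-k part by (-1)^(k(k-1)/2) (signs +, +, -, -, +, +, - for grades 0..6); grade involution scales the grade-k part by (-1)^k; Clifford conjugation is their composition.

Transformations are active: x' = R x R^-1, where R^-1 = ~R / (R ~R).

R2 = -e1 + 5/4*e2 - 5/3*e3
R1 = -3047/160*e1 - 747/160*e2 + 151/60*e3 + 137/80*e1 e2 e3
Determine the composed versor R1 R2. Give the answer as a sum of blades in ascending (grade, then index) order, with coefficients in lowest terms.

Distribute over the terms of R2 (each basis-blade product reordered to ascending indices, repeated generators contracted through their squares):
R1 (-e1) = 3047/160 - 747/160*e1 e2 + 151/60*e1 e3 - 137/80*e2 e3
R1 (5/4*e2) = -747/128 - 3047/128*e1 e2 - 137/64*e1 e3 - 151/48*e2 e3
R1 (-5/3*e3) = -151/36 - 137/48*e1 e2 + 3047/96*e1 e3 + 249/32*e2 e3
Summing the partial products and collecting blades:
Answer: 51917/5760 - 60149/1920*e1 e2 + 10277/320*e1 e3 + 1403/480*e2 e3


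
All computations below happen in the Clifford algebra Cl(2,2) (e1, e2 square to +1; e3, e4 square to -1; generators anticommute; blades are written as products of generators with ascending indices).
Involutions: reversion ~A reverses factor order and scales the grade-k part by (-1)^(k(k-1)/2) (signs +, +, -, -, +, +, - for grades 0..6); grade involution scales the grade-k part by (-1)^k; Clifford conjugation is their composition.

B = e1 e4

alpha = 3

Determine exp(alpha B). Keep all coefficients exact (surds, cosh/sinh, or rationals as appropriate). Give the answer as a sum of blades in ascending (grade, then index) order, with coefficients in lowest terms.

B^2 = (1)^2*(e1 e4)^2 = 1*(+1) = 1 (a basis 2-blade squares to minus the product of its generators' squares).
B^2 = 1 — the series telescopes hyperbolically here: l = 1, alpha*l = 3, so exp(alpha B) = cosh(3) + (sinh(3)/1)*B = cosh(3) + (sinh(3))*B.
Answer: cosh(3) + sinh(3)*e1 e4


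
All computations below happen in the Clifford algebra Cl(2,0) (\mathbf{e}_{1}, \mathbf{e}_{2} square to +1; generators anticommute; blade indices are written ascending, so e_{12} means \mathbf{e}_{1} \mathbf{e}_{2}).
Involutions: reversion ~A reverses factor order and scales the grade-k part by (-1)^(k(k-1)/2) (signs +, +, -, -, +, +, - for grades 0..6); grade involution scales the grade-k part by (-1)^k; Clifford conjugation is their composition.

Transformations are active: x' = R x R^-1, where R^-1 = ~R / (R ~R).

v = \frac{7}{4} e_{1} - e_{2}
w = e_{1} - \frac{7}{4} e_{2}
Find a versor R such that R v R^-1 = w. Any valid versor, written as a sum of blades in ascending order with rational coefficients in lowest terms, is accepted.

Take R = v + w = \frac{11}{4} e_{1} - \frac{11}{4} e_{2}. Because q(v) = q(w) = \frac{65}{16}, conjugation by R sends v exactly to w.
Answer: \frac{11}{4} e_{1} - \frac{11}{4} e_{2}


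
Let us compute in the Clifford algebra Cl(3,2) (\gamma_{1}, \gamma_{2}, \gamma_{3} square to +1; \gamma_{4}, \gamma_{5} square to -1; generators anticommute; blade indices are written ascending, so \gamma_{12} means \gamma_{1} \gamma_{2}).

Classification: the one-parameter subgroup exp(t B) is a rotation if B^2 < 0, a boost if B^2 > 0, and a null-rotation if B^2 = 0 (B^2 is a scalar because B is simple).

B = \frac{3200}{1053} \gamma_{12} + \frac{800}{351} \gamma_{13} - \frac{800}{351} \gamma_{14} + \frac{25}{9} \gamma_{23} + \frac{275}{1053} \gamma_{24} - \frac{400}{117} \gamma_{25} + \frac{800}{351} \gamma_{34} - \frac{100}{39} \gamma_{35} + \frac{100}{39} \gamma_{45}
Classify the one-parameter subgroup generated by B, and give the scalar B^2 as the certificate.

B^2 term by term: the squares give (\frac{3200}{1053})^2*(\gamma_{12})^2 + (\frac{800}{351})^2*(\gamma_{13})^2 + (-\frac{800}{351})^2*(\gamma_{14})^2 + (\frac{25}{9})^2*(\gamma_{23})^2 + (\frac{275}{1053})^2*(\gamma_{24})^2 + (-\frac{400}{117})^2*(\gamma_{25})^2 + (\frac{800}{351})^2*(\gamma_{34})^2 + (-\frac{100}{39})^2*(\gamma_{35})^2 + (\frac{100}{39})^2*(\gamma_{45})^2 = \frac{10240000}{1108809}*(-1) + \frac{640000}{123201}*(-1) + \frac{640000}{123201}*(+1) + \frac{625}{81}*(-1) + \frac{75625}{1108809}*(+1) + \frac{160000}{13689}*(+1) + \frac{640000}{123201}*(+1) + \frac{10000}{1521}*(+1) + \frac{10000}{1521}*(-1) = 0 (each basis 2-blade squares to minus the product of its generators' squares); cross terms between blades sharing an index anticommute and cancel; the commuting (index-disjoint) pairs give grade-4 terms 2*c*c'*(blade product), which cancel blade by blade — \gamma_{1234}: \frac{5120000}{369603} - \frac{440000}{369603} - \frac{40000}{3159} = 0; \gamma_{1235}: -\frac{640000}{41067} + \frac{640000}{41067} = 0; \gamma_{1245}: \frac{640000}{41067} - \frac{640000}{41067} = 0; \gamma_{1345}: \frac{160000}{13689} - \frac{160000}{13689} = 0; \gamma_{2345}: \frac{5000}{351} + \frac{55000}{41067} - \frac{640000}{41067} = 0 — confirming B is simple. So B^2 = 0.
Answer: null-rotation, certificate B^2 = 0. Key observation: B^2 = 0 is a conjugation invariant, so its sign decides the class regardless of the surface form of B.


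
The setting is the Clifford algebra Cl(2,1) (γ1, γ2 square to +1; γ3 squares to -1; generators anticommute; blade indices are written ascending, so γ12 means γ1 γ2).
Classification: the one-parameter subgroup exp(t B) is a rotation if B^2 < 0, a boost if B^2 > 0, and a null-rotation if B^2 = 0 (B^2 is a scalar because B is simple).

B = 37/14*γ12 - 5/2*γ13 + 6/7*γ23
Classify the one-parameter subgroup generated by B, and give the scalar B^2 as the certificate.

B^2 term by term: the squares give (37/14)^2*(γ12)^2 + (-5/2)^2*(γ13)^2 + (6/7)^2*(γ23)^2 = 1369/196*(-1) + 25/4*(+1) + 36/49*(+1) = 0 (each basis 2-blade squares to minus the product of its generators' squares); cross terms between blades sharing an index anticommute and cancel. So B^2 = 0.
Answer: null-rotation, certificate B^2 = 0. No conjugation can change B^2 = 0; the sign gives the class.


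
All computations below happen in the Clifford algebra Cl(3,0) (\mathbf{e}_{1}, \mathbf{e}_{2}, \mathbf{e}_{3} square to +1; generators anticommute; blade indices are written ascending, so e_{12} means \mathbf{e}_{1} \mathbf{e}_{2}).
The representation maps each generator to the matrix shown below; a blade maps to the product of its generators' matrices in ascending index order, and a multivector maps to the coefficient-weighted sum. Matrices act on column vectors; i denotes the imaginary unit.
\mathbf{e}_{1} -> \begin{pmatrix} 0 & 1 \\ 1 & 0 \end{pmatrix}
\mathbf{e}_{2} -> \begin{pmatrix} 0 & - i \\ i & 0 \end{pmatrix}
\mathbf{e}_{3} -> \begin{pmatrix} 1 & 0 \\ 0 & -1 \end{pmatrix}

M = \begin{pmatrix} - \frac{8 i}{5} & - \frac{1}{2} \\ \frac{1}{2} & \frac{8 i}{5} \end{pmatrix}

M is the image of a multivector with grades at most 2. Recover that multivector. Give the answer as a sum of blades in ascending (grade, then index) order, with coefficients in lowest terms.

Method: 1, rho(e_{1}), rho(e_{2}), rho(e_{3}) form a trace-orthogonal basis of the 2x2 complex matrices (tr(X Y) = 2 if X = Y, else 0), so M = m0*1 + m1*rho(e_{1}) + m2*rho(e_{2}) + m3*rho(e_{3}) with m0 = tr(M)/2 = 0, m1 = tr(M rho(e_{1}))/2 = 0, m2 = tr(M rho(e_{2}))/2 = - \frac{i}{2}, m3 = tr(M rho(e_{3}))/2 = - \frac{8 i}{5}.
Multiplying table entries, the bivector images are rho(e_{12}) = i*rho(e_{3}), rho(e_{13}) = -i*rho(e_{2}), rho(e_{23}) = i*rho(e_{1}); with real blade coefficients the real parts of m0..m3 are the coefficients of 1, e_{1}, e_{2}, e_{3} and the imaginary parts give the bivectors (e_{23}: Im m1, e_{13}: -Im m2, e_{12}: Im m3).
Answer: -\frac{8}{5} e_{12} + \frac{1}{2} e_{13}


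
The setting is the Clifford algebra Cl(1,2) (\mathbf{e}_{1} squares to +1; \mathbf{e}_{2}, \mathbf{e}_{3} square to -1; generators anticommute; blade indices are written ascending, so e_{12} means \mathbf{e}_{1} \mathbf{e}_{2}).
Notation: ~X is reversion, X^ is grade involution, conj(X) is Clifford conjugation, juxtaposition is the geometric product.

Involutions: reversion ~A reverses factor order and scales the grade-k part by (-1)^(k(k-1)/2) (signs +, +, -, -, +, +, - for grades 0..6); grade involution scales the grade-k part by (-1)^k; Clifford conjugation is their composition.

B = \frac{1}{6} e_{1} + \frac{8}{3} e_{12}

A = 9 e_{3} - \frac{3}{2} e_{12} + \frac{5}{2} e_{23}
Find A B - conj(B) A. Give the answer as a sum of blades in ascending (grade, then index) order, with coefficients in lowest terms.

first term: -4 + \frac{1}{4} e_{2} + \frac{31}{6} e_{13} + \frac{293}{12} e_{123}
second term: 4 + \frac{1}{4} e_{2} + \frac{31}{6} e_{13} - \frac{293}{12} e_{123}
Answer: -8 + \frac{293}{6} e_{123}


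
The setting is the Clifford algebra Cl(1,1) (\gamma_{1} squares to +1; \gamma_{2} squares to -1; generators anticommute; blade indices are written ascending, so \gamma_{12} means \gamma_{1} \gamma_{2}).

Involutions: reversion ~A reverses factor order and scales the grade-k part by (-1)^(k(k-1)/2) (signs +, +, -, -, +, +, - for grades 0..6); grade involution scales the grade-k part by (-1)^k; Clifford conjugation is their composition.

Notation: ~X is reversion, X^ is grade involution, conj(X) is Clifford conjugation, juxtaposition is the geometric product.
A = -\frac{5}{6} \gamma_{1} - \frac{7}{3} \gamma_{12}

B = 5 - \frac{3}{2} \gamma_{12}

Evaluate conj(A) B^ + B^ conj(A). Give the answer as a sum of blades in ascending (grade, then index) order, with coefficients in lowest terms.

first term: -\frac{7}{2} + \frac{25}{6} \gamma_{1} - \frac{5}{4} \gamma_{2} + \frac{35}{3} \gamma_{12}
second term: -\frac{7}{2} + \frac{25}{6} \gamma_{1} + \frac{5}{4} \gamma_{2} + \frac{35}{3} \gamma_{12}
Answer: -7 + \frac{25}{3} \gamma_{1} + \frac{70}{3} \gamma_{12}


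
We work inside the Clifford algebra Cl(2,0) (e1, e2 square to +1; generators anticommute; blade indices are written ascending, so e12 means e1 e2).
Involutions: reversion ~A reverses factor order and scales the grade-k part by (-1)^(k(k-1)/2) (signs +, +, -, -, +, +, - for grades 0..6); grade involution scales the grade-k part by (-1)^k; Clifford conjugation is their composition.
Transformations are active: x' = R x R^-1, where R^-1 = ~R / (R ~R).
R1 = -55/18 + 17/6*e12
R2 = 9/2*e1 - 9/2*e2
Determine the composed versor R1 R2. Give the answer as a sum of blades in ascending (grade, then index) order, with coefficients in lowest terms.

Distribute over the terms of R1 (each basis-blade product reordered to ascending indices, repeated generators contracted through their squares):
(-55/18) R2 = -55/4*e1 + 55/4*e2
(17/6*e12) R2 = -51/4*e1 - 51/4*e2
Summing the partial products and collecting blades:
Answer: -53/2*e1 + e2


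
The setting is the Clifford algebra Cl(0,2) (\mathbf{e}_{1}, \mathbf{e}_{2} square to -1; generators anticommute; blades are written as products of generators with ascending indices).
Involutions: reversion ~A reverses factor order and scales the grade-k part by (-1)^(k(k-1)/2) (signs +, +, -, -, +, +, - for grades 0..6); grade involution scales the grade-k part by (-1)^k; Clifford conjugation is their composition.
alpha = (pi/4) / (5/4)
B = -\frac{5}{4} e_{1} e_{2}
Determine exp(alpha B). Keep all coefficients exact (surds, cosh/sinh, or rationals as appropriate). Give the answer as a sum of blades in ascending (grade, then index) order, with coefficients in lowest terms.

B^2 = (-\frac{5}{4})^2*(e_{1} e_{2})^2 = \frac{25}{16}*(-1) = -\frac{25}{16} (a basis 2-blade squares to minus the product of its generators' squares).
B^2 = -\frac{25}{16} — since the square is negative, the closed form is circular: l = \frac{5}{4}, alpha*l = \frac{\pi}{4}, so exp(alpha B) = cos(\frac{\pi}{4}) + (sin(\frac{\pi}{4})/(\frac{5}{4}))*B = \frac{\sqrt{2}}{2} + (\frac{2 \sqrt{2}}{5})*B.
Answer: \frac{\sqrt{2}}{2} - \frac{\sqrt{2}}{2} e_{1} e_{2}


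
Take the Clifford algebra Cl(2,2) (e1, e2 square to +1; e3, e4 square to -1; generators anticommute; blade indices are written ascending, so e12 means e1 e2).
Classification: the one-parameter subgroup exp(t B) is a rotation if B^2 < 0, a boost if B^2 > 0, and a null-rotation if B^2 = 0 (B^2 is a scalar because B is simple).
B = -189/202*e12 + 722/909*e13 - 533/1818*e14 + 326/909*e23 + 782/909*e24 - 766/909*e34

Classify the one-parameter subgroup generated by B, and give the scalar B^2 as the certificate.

B^2 term by term: the squares give (-189/202)^2*(e12)^2 + (722/909)^2*(e13)^2 + (-533/1818)^2*(e14)^2 + (326/909)^2*(e23)^2 + (782/909)^2*(e24)^2 + (-766/909)^2*(e34)^2 = 35721/40804*(-1) + 521284/826281*(+1) + 284089/3305124*(+1) + 106276/826281*(+1) + 611524/826281*(+1) + 586756/826281*(-1) = 0 (each basis 2-blade squares to minus the product of its generators' squares); cross terms between blades sharing an index anticommute and cancel; the commuting (index-disjoint) pairs give grade-4 terms 2*c*c'*(blade product), which cancel blade by blade — e1234: 16086/10201 - 1129208/826281 - 173758/826281 = 0 — confirming B is simple. So B^2 = 0.
Answer: null-rotation, certificate B^2 = 0. The scalar 0 is the complete invariant here: its sign names the subgroup type.


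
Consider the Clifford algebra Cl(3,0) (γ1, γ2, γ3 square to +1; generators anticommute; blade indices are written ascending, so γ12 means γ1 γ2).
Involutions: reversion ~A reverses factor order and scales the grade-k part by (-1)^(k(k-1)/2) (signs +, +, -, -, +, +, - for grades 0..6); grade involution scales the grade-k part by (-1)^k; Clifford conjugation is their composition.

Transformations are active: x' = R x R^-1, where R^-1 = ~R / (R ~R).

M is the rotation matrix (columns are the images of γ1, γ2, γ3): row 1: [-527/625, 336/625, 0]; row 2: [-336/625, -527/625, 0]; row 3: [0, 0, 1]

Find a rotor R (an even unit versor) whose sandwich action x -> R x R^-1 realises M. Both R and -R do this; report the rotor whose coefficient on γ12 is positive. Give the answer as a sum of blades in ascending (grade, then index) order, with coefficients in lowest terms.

Method: write R = a + b12*γ12 + b13*γ13 + b23*γ23 with a^2 + b12^2 + b13^2 + b23^2 = 1 (so R^-1 = ~R). Expanding the columns R e_j ~R gives tr M = 4a^2 - 1 and, from the antisymmetric part, M21 - M12 = -4a*b12, M13 - M31 = 4a*b13, M32 - M23 = -4a*b23.
Here tr M = -429/625, so a^2 = (1 + tr M)/4 = 49/625 and a = ±7/25. Taking a = 7/25: M21 - M12 = -672/625, M13 - M31 = 0, M32 - M23 = 0, giving b12 = 24/25, b13 = 0, b23 = 0, i.e. R = 7/25 + 24/25*γ12.
Its γ12 coefficient is already positive.
Answer: 7/25 + 24/25*γ12. Why the constraint matters: R and -R act identically through the sandwich — M has trace -429/625 either way — so only the sign condition on γ12 picks one of the two preimages.


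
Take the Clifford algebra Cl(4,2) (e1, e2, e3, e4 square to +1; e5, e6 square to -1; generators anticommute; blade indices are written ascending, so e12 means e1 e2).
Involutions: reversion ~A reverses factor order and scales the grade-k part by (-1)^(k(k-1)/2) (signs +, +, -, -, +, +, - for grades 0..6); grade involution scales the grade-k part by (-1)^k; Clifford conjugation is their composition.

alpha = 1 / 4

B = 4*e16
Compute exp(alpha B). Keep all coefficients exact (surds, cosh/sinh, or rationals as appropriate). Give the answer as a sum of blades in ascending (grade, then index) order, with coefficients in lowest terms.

B^2 = (4)^2*(e16)^2 = 16*(+1) = 16 (a basis 2-blade squares to minus the product of its generators' squares).
B^2 = 16 — since the square is positive, the closed form is hyperbolic: l = 4, alpha*l = 1, so exp(alpha B) = cosh(1) + (sinh(1)/4)*B = cosh(1) + (sinh(1)/4)*B.
Answer: cosh(1) + sinh(1)*e16


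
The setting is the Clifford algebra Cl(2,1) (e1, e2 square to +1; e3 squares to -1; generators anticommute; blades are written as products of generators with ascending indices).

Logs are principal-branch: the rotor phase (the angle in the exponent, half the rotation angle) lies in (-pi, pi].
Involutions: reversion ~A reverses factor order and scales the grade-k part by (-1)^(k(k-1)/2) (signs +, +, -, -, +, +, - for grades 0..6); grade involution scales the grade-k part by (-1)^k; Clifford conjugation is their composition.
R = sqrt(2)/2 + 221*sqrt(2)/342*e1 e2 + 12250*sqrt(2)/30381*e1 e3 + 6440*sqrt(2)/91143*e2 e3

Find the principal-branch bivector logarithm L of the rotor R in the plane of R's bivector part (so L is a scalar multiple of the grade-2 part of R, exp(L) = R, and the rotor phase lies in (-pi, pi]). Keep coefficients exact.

The scalar part of R is sqrt(2)/2, which fixes the principal-branch rotor phase; the unit plane is then the bivector part divided by the sine of that phase, and L is that plane scaled by the phase.
Concretely: cos(phase) = sqrt(2)/2 gives phase = ±pi/4, and since phase/sin(phase) is even the sign is immaterial: L = (phase/sin(phase)) * <R>_2 = (sqrt(2)*pi/4) * <R>_2.
Answer: 221*pi/684*e1 e2 + 6125*pi/30381*e1 e3 + 3220*pi/91143*e2 e3


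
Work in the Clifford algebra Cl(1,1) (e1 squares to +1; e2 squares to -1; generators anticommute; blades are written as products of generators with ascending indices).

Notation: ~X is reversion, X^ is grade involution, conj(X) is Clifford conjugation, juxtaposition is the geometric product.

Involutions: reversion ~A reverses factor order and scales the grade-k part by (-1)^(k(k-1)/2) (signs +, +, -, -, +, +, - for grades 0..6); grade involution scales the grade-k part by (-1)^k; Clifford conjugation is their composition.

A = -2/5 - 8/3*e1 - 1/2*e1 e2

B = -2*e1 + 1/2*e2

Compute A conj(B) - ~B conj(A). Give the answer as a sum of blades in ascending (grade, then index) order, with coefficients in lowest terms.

first term: -16/3 - 21/20*e1 + 6/5*e2 + 4/3*e1 e2
second term: -16/3 + 21/20*e1 - 6/5*e2 - 4/3*e1 e2
Answer: -21/10*e1 + 12/5*e2 + 8/3*e1 e2


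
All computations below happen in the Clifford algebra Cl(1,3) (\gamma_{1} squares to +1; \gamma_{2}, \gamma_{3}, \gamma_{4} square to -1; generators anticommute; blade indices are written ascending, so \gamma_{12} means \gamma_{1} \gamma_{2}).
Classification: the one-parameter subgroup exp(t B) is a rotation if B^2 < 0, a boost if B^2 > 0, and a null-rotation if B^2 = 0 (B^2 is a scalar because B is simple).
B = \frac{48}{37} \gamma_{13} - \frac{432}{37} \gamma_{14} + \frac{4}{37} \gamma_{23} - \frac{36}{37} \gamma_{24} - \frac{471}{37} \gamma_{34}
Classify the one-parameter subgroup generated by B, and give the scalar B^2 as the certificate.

B^2 term by term: the squares give (\frac{48}{37})^2*(\gamma_{13})^2 + (-\frac{432}{37})^2*(\gamma_{14})^2 + (\frac{4}{37})^2*(\gamma_{23})^2 + (-\frac{36}{37})^2*(\gamma_{24})^2 + (-\frac{471}{37})^2*(\gamma_{34})^2 = \frac{2304}{1369}*(+1) + \frac{186624}{1369}*(+1) + \frac{16}{1369}*(-1) + \frac{1296}{1369}*(-1) + \frac{221841}{1369}*(-1) = -25 (each basis 2-blade squares to minus the product of its generators' squares); cross terms between blades sharing an index anticommute and cancel; the commuting (index-disjoint) pairs give grade-4 terms 2*c*c'*(blade product), which cancel blade by blade — \gamma_{1234}: \frac{3456}{1369} - \frac{3456}{1369} = 0 — confirming B is simple. So B^2 = -25.
Answer: rotation, certificate B^2 = -25. One invariant decides it: the square -25 survives every conjugation, and its sign is exactly the classification.


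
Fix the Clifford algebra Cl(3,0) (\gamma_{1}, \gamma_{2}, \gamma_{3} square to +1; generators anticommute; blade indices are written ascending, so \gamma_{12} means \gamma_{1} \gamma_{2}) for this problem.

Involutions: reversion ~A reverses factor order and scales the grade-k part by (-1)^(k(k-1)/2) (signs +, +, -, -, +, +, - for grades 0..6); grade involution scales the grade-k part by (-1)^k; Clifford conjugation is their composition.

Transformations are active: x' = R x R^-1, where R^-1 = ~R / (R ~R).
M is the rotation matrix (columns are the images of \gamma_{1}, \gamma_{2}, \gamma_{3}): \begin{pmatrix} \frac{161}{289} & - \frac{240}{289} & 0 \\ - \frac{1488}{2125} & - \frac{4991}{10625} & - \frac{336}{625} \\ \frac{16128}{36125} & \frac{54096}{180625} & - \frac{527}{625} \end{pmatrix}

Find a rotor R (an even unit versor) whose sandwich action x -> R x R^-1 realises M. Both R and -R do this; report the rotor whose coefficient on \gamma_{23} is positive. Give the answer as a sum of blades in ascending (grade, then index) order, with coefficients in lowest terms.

Method: write R = a + b12*\gamma_{12} + b13*\gamma_{13} + b23*\gamma_{23} with a^2 + b12^2 + b13^2 + b23^2 = 1 (so R^-1 = ~R). Expanding the columns R e_j ~R gives tr M = 4a^2 - 1 and, from the antisymmetric part, M21 - M12 = -4a*b12, M13 - M31 = 4a*b13, M32 - M23 = -4a*b23.
Here tr M = -\frac{5461}{7225}, so a^2 = (1 + tr M)/4 = \frac{441}{7225} and a = ±\frac{21}{85}. Taking a = \frac{21}{85}: M21 - M12 = \frac{4704}{36125}, M13 - M31 = -\frac{16128}{36125}, M32 - M23 = \frac{6048}{7225}, giving b12 = -\frac{56}{425}, b13 = -\frac{192}{425}, b23 = -\frac{72}{85}, i.e. R = \frac{21}{85} - \frac{56}{425} \gamma_{12} - \frac{192}{425} \gamma_{13} - \frac{72}{85} \gamma_{23}.
Its \gamma_{23} coefficient is negative, so report the other preimage -R.
Answer: -\frac{21}{85} + \frac{56}{425} \gamma_{12} + \frac{192}{425} \gamma_{13} + \frac{72}{85} \gamma_{23}. Why the constraint matters: R and -R act identically through the sandwich — M has trace -\frac{5461}{7225} either way — so only the sign condition on \gamma_{23} picks one of the two preimages.


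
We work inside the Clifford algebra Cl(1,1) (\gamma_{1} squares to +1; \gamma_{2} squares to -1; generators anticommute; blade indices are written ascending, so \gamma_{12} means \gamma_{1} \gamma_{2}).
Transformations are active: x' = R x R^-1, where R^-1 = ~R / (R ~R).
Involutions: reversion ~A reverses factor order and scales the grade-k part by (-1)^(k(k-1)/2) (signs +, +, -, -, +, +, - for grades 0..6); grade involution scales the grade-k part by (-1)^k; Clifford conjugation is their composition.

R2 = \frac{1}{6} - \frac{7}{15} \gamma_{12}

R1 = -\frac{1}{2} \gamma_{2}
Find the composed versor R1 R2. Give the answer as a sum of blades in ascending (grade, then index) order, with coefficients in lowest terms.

Distribute over the terms of R1 (each basis-blade product reordered to ascending indices, repeated generators contracted through their squares):
(-\frac{1}{2} \gamma_{2}) R2 = \frac{7}{30} \gamma_{1} - \frac{1}{12} \gamma_{2}
Answer: \frac{7}{30} \gamma_{1} - \frac{1}{12} \gamma_{2}
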